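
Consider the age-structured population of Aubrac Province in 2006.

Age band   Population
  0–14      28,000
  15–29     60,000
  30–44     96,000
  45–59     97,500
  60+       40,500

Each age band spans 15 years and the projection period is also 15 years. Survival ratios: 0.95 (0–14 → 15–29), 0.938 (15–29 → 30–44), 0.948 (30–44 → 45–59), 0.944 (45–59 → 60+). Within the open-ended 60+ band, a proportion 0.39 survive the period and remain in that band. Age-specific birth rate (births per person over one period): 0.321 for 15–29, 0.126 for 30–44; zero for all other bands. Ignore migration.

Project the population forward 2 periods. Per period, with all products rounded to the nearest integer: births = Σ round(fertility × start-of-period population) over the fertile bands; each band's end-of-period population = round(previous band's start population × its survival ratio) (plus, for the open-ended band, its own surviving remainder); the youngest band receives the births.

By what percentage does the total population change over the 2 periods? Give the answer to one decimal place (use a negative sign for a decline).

-21.8

(Bands numbered youngest = 1 to oldest = 5.)
Period 1:
Births: 60000 × 0.321 = 19260  |  96000 × 0.126 = 12096 → 31356
Band 2: 28000 × 0.95 = 26600
Band 3: 60000 × 0.938 = 56280
Band 4: 96000 × 0.948 = 91008
Band 5: 97500 × 0.944 + 40500 × 0.39 = 92040 + 15795 = 107835
→ [31356, 26600, 56280, 91008, 107835]
Period 2:
Births: 26600 × 0.321 = 8539  |  56280 × 0.126 = 7091 → 15630
Band 2: 31356 × 0.95 = 29788
Band 3: 26600 × 0.938 = 24951
Band 4: 56280 × 0.948 = 53353
Band 5: 91008 × 0.944 + 107835 × 0.39 = 85912 + 42056 = 127968
→ [15630, 29788, 24951, 53353, 127968]
Total: 322000 → 251690; change = -70310; percentage change = -21.8%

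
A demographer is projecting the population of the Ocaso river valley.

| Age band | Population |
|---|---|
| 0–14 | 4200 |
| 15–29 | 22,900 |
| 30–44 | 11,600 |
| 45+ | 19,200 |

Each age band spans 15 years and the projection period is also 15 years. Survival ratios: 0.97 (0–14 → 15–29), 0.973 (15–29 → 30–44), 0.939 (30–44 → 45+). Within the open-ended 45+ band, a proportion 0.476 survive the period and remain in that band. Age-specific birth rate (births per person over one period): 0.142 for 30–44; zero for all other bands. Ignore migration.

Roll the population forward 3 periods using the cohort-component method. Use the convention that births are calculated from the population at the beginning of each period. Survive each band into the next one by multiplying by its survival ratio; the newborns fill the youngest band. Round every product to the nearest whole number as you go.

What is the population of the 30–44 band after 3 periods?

1555

Call the groups 1 to 4, youngest first.
Period 1:
Births: 11600 × 0.142 = 1647
Group 2: 4200 × 0.97 = 4074
Group 3: 22900 × 0.973 = 22282
Group 4: 11600 × 0.939 + 19200 × 0.476 = 10892 + 9139 = 20031
→ [1647, 4074, 22282, 20031]
Period 2:
Births: 22282 × 0.142 = 3164
Group 2: 1647 × 0.97 = 1598
Group 3: 4074 × 0.973 = 3964
Group 4: 22282 × 0.939 + 20031 × 0.476 = 20923 + 9535 = 30458
→ [3164, 1598, 3964, 30458]
Period 3:
Births: 3964 × 0.142 = 563
Group 2: 3164 × 0.97 = 3069
Group 3: 1598 × 0.973 = 1555
Group 4: 3964 × 0.939 + 30458 × 0.476 = 3722 + 14498 = 18220
→ [563, 3069, 1555, 18220]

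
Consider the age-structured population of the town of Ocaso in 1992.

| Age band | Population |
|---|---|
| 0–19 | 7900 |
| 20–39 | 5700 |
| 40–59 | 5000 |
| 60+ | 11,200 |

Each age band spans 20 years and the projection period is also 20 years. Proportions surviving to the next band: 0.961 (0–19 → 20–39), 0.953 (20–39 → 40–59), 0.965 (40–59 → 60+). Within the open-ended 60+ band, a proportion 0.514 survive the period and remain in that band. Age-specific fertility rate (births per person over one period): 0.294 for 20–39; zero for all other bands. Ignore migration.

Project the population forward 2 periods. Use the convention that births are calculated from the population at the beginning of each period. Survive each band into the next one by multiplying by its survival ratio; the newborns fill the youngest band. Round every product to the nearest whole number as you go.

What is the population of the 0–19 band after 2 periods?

2232

(Bands numbered youngest = 1 to oldest = 4.)
Period 1:
Births: 5700 × 0.294 = 1676
Band 2: 7900 × 0.961 = 7592
Band 3: 5700 × 0.953 = 5432
Band 4: 5000 × 0.965 + 11200 × 0.514 = 4825 + 5757 = 10582
Population now: 0–19=1676, 20–39=7592, 40–59=5432, 60+=10582
Period 2:
Births: 7592 × 0.294 = 2232
Band 2: 1676 × 0.961 = 1611
Band 3: 7592 × 0.953 = 7235
Band 4: 5432 × 0.965 + 10582 × 0.514 = 5242 + 5439 = 10681
Population now: 0–19=2232, 20–39=1611, 40–59=7235, 60+=10681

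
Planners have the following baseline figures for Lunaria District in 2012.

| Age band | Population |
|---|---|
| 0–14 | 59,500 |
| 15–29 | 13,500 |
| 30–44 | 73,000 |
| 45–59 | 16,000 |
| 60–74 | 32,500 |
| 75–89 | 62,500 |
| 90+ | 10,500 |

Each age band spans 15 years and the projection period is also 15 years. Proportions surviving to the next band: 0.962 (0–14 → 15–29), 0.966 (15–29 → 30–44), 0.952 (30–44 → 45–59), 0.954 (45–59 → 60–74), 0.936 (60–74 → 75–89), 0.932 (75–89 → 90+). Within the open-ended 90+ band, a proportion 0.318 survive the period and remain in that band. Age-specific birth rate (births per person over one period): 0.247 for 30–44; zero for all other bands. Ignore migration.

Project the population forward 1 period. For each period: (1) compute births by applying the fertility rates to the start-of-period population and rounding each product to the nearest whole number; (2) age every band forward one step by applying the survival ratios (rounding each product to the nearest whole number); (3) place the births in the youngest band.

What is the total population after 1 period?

Period 1.
Births: 73000 × 0.247 = 18031
15–29: 59500 × 0.962 = 57239
30–44: 13500 × 0.966 = 13041
45–59: 73000 × 0.952 = 69496
60–74: 16000 × 0.954 = 15264
75–89: 32500 × 0.936 = 30420
90+: 62500 × 0.932 + 10500 × 0.318 = 58250 + 3339 = 61589
→ [18031, 57239, 13041, 69496, 15264, 30420, 61589]
Total after period 1: 18031 + 57239 + 13041 + 69496 + 15264 + 30420 + 61589 = 265080

265080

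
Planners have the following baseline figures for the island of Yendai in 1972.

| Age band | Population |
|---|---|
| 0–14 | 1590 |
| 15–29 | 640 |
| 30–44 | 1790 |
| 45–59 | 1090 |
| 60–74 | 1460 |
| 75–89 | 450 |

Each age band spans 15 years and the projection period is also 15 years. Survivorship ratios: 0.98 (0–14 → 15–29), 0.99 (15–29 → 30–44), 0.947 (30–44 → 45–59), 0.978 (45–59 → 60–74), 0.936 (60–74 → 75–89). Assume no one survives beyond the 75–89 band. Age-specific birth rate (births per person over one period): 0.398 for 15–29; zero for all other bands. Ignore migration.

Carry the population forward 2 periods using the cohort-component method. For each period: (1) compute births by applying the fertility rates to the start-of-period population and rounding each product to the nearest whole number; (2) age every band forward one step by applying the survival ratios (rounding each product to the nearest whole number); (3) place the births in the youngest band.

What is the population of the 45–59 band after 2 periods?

Period 1.
Births: 640 × 0.398 = 255
15–29: 1590 × 0.98 = 1558
30–44: 640 × 0.99 = 634
45–59: 1790 × 0.947 = 1695
60–74: 1090 × 0.978 = 1066
75–89: 1460 × 0.936 = 1367
End of period: [255, 1558, 634, 1695, 1066, 1367]
Period 2.
Births: 1558 × 0.398 = 620
15–29: 255 × 0.98 = 250
30–44: 1558 × 0.99 = 1542
45–59: 634 × 0.947 = 600
60–74: 1695 × 0.978 = 1658
75–89: 1066 × 0.936 = 998
End of period: [620, 250, 1542, 600, 1658, 998]

600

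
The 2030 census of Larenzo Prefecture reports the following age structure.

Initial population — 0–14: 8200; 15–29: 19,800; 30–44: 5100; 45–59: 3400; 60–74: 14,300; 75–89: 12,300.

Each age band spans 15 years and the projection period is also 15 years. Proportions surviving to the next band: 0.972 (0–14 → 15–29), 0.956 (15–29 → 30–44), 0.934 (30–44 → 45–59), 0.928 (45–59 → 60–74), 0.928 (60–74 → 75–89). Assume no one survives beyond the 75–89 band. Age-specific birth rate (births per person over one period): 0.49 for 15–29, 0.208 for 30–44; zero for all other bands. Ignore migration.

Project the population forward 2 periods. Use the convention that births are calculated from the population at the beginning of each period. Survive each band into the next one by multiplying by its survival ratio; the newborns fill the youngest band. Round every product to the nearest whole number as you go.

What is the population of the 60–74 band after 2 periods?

— Period 1 —
Births: 19800 × 0.49 = 9702, 5100 × 0.208 = 1061 ⇒ total 10763
15–29: 8200 × 0.972 = 7970
30–44: 19800 × 0.956 = 18929
45–59: 5100 × 0.934 = 4763
60–74: 3400 × 0.928 = 3155
75–89: 14300 × 0.928 = 13270
Giving 10763 / 7970 / 18929 / 4763 / 3155 / 13270.
— Period 2 —
Births: 7970 × 0.49 = 3905, 18929 × 0.208 = 3937 ⇒ total 7842
15–29: 10763 × 0.972 = 10462
30–44: 7970 × 0.956 = 7619
45–59: 18929 × 0.934 = 17680
60–74: 4763 × 0.928 = 4420
75–89: 3155 × 0.928 = 2928
Giving 7842 / 10462 / 7619 / 17680 / 4420 / 2928.

4420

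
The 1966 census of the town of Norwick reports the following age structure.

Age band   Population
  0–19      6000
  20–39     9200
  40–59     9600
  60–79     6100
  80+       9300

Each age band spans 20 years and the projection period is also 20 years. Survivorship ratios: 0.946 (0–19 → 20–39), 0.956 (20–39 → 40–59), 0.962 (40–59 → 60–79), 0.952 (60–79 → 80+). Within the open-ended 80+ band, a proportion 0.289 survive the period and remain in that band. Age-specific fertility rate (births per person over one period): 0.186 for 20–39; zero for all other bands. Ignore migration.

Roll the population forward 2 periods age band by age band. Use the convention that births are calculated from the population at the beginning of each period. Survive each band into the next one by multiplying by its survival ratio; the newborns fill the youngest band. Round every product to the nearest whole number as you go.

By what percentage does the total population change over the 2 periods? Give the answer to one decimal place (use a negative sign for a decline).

Call the bands 1 to 5, youngest first.
— Period 1 —
Births: 9200 × 0.186 = 1711
Band 2: 6000 × 0.946 = 5676
Band 3: 9200 × 0.956 = 8795
Band 4: 9600 × 0.962 = 9235
Band 5: 6100 × 0.952 + 9300 × 0.289 = 5807 + 2688 = 8495
Population now: 0–19=1711, 20–39=5676, 40–59=8795, 60–79=9235, 80+=8495
— Period 2 —
Births: 5676 × 0.186 = 1056
Band 2: 1711 × 0.946 = 1619
Band 3: 5676 × 0.956 = 5426
Band 4: 8795 × 0.962 = 8461
Band 5: 9235 × 0.952 + 8495 × 0.289 = 8792 + 2455 = 11247
Population now: 0–19=1056, 20–39=1619, 40–59=5426, 60–79=8461, 80+=11247
Total: 40200 → 27809; change = -12391; percentage change = -30.8%

-30.8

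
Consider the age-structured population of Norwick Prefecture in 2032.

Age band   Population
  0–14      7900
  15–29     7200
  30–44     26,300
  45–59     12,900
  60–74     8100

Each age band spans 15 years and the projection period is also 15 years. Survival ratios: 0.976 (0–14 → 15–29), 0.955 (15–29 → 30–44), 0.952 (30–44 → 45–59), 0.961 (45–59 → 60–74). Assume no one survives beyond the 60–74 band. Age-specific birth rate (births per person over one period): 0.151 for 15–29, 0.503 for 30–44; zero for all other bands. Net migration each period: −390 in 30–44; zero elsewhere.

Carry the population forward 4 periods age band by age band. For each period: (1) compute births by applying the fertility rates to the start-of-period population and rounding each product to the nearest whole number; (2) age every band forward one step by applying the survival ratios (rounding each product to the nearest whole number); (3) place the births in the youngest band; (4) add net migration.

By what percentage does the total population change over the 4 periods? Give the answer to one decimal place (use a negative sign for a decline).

Period 1:
Births: 7200 × 0.151 = 1087 ; 26300 × 0.503 = 13229 → 14316
15–29: 7900 × 0.976 = 7710
30–44: 7200 × 0.955 = 6876
45–59: 26300 × 0.952 = 25038
60–74: 12900 × 0.961 = 12397
Net migration: 30–44 − 390 → 6486
Giving 14316 / 7710 / 6486 / 25038 / 12397.
Period 2:
Births: 7710 × 0.151 = 1164 ; 6486 × 0.503 = 3262 → 4426
15–29: 14316 × 0.976 = 13972
30–44: 7710 × 0.955 = 7363
45–59: 6486 × 0.952 = 6175
60–74: 25038 × 0.961 = 24062
Net migration: 30–44 − 390 → 6973
Giving 4426 / 13972 / 6973 / 6175 / 24062.
Period 3:
Births: 13972 × 0.151 = 2110 ; 6973 × 0.503 = 3507 → 5617
15–29: 4426 × 0.976 = 4320
30–44: 13972 × 0.955 = 13343
45–59: 6973 × 0.952 = 6638
60–74: 6175 × 0.961 = 5934
Net migration: 30–44 − 390 → 12953
Giving 5617 / 4320 / 12953 / 6638 / 5934.
Period 4:
Births: 4320 × 0.151 = 652 ; 12953 × 0.503 = 6515 → 7167
15–29: 5617 × 0.976 = 5482
30–44: 4320 × 0.955 = 4126
45–59: 12953 × 0.952 = 12331
60–74: 6638 × 0.961 = 6379
Net migration: 30–44 − 390 → 3736
Giving 7167 / 5482 / 3736 / 12331 / 6379.
Total: 62400 → 35095; change = -27305; percentage change = -43.8%

-43.8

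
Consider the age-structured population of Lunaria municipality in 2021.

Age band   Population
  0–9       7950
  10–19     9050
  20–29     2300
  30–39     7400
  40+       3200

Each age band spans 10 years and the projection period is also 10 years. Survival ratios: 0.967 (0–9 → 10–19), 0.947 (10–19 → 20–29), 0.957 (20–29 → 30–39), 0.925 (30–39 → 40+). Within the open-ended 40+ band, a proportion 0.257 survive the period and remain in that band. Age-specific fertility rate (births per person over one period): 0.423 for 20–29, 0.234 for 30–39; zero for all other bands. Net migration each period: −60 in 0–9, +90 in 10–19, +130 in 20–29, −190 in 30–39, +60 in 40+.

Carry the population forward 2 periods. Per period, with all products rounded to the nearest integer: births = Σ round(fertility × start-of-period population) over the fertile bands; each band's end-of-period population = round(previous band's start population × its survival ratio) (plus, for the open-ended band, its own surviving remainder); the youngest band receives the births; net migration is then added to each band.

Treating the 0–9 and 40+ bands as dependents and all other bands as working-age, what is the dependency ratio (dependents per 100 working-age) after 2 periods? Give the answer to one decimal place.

43.7

After projecting period 1:
Births: 2300 * 0.423 = 973  |  7400 * 0.234 = 1732 → 2705
10–19: 7950 * 0.967 = 7688
20–29: 9050 * 0.947 = 8570
30–39: 2300 * 0.957 = 2201
40+: 7400 * 0.925 + 3200 * 0.257 = 6845 + 822 = 7667
Net migration: 0–9 − 60 → 2645; 10–19 + 90 → 7778; 20–29 + 130 → 8700; 30–39 − 190 → 2011; 40+ + 60 → 7727
→ [2645, 7778, 8700, 2011, 7727]
After projecting period 2:
Births: 8700 * 0.423 = 3680  |  2011 * 0.234 = 471 → 4151
10–19: 2645 * 0.967 = 2558
20–29: 7778 * 0.947 = 7366
30–39: 8700 * 0.957 = 8326
40+: 2011 * 0.925 + 7727 * 0.257 = 1860 + 1986 = 3846
Net migration: 0–9 − 60 → 4091; 10–19 + 90 → 2648; 20–29 + 130 → 7496; 30–39 − 190 → 8136; 40+ + 60 → 3906
→ [4091, 2648, 7496, 8136, 3906]
Dependents (band 0–9 + band 40+) = 4091 + 3906 = 7997; working-age = 18280; ratio = 7997/18280 × 100 = 43.7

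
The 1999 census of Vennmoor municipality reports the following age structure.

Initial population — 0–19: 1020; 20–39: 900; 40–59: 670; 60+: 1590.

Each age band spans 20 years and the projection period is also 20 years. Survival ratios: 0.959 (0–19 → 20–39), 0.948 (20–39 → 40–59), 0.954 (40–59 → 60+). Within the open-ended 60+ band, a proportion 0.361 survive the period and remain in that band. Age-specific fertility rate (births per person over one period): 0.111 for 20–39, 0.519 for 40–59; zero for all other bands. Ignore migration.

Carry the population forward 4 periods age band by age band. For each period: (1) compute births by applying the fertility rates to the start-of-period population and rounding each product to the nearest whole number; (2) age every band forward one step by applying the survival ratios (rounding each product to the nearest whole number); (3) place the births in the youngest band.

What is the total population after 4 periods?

Let band 1 be 0–19 through band 4 = 60+.
Period 1:
Births: 900 × 0.111 = 100  |  670 × 0.519 = 348 ⇒ total 448
Band 2: 1020 × 0.959 = 978
Band 3: 900 × 0.948 = 853
Band 4: 670 × 0.954 + 1590 × 0.361 = 639 + 574 = 1213
End of period: [448, 978, 853, 1213]
Period 2:
Births: 978 × 0.111 = 109  |  853 × 0.519 = 443 ⇒ total 552
Band 2: 448 × 0.959 = 430
Band 3: 978 × 0.948 = 927
Band 4: 853 × 0.954 + 1213 × 0.361 = 814 + 438 = 1252
End of period: [552, 430, 927, 1252]
Period 3:
Births: 430 × 0.111 = 48  |  927 × 0.519 = 481 ⇒ total 529
Band 2: 552 × 0.959 = 529
Band 3: 430 × 0.948 = 408
Band 4: 927 × 0.954 + 1252 × 0.361 = 884 + 452 = 1336
End of period: [529, 529, 408, 1336]
Period 4:
Births: 529 × 0.111 = 59  |  408 × 0.519 = 212 ⇒ total 271
Band 2: 529 × 0.959 = 507
Band 3: 529 × 0.948 = 501
Band 4: 408 × 0.954 + 1336 × 0.361 = 389 + 482 = 871
End of period: [271, 507, 501, 871]
Total after period 4: 271 + 507 + 501 + 871 = 2150

2150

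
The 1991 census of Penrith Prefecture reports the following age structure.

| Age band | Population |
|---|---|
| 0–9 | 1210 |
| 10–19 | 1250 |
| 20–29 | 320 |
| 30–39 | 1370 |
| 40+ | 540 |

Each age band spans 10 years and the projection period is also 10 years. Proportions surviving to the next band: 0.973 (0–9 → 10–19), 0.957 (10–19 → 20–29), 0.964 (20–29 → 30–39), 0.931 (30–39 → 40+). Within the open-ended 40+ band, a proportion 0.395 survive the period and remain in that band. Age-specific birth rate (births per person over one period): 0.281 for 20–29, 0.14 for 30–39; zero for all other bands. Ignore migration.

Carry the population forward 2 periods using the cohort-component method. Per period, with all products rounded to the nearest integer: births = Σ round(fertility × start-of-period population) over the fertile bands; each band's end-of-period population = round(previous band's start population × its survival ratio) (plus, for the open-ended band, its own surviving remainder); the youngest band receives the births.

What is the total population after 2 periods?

Numbering the bands 1..5 from youngest to oldest:
[period 1]
Births: 320 × 0.281 = 90  |  1370 × 0.14 = 192 — total 282
Band 2: 1210 × 0.973 = 1177
Band 3: 1250 × 0.957 = 1196
Band 4: 320 × 0.964 = 308
Band 5: 1370 × 0.931 + 540 × 0.395 = 1275 + 213 = 1488
Giving 282 / 1177 / 1196 / 308 / 1488.
[period 2]
Births: 1196 × 0.281 = 336  |  308 × 0.14 = 43 — total 379
Band 2: 282 × 0.973 = 274
Band 3: 1177 × 0.957 = 1126
Band 4: 1196 × 0.964 = 1153
Band 5: 308 × 0.931 + 1488 × 0.395 = 287 + 588 = 875
Giving 379 / 274 / 1126 / 1153 / 875.
Total after period 2: 379 + 274 + 1126 + 1153 + 875 = 3807

3807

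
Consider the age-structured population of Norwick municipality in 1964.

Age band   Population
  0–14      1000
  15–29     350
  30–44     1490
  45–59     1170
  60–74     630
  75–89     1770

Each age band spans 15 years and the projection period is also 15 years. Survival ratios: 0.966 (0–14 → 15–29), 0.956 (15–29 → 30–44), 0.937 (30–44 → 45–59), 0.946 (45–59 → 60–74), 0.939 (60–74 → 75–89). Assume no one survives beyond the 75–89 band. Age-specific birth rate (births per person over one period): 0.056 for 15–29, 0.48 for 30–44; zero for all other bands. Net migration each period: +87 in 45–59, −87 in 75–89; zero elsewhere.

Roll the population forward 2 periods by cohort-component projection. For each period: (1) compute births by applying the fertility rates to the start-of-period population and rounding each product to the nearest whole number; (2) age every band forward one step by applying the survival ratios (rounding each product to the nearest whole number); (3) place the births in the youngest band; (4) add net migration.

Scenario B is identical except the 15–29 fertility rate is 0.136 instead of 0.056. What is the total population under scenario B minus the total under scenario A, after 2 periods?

104

Let band 1 be 0–14 through band 6 = 75–89.
Period 1:
Births: 350 × 0.056 = 20  |  1490 × 0.48 = 715 ⇒ total 735
Band 2: 1000 × 0.966 = 966
Band 3: 350 × 0.956 = 335
Band 4: 1490 × 0.937 = 1396
Band 5: 1170 × 0.946 = 1107
Band 6: 630 × 0.939 = 592
Net migration: Band 4 + 87 → 1483; Band 6 − 87 → 505
Population now: 0–14=735, 15–29=966, 30–44=335, 45–59=1483, 60–74=1107, 75–89=505
Period 2:
Births: 966 × 0.056 = 54  |  335 × 0.48 = 161 ⇒ total 215
Band 2: 735 × 0.966 = 710
Band 3: 966 × 0.956 = 923
Band 4: 335 × 0.937 = 314
Band 5: 1483 × 0.946 = 1403
Band 6: 1107 × 0.939 = 1039
Net migration: Band 4 + 87 → 401; Band 6 − 87 → 952
Population now: 0–14=215, 15–29=710, 30–44=923, 45–59=401, 60–74=1403, 75–89=952
Scenario A total after 2 periods: 4604
Scenario B projection —
Period 1:
Births: 350 × 0.136 = 48  |  1490 × 0.48 = 715 ⇒ total 763
Band 2: 1000 × 0.966 = 966
Band 3: 350 × 0.956 = 335
Band 4: 1490 × 0.937 = 1396
Band 5: 1170 × 0.946 = 1107
Band 6: 630 × 0.939 = 592
Net migration: Band 4 + 87 → 1483; Band 6 − 87 → 505
Population now: 0–14=763, 15–29=966, 30–44=335, 45–59=1483, 60–74=1107, 75–89=505
Period 2:
Births: 966 × 0.136 = 131  |  335 × 0.48 = 161 ⇒ total 292
Band 2: 763 × 0.966 = 737
Band 3: 966 × 0.956 = 923
Band 4: 335 × 0.937 = 314
Band 5: 1483 × 0.946 = 1403
Band 6: 1107 × 0.939 = 1039
Net migration: Band 4 + 87 → 401; Band 6 − 87 → 952
Population now: 0–14=292, 15–29=737, 30–44=923, 45–59=401, 60–74=1403, 75–89=952
Scenario B total after 2 periods: 4708
Difference B − A = 4708 − 4604 = 104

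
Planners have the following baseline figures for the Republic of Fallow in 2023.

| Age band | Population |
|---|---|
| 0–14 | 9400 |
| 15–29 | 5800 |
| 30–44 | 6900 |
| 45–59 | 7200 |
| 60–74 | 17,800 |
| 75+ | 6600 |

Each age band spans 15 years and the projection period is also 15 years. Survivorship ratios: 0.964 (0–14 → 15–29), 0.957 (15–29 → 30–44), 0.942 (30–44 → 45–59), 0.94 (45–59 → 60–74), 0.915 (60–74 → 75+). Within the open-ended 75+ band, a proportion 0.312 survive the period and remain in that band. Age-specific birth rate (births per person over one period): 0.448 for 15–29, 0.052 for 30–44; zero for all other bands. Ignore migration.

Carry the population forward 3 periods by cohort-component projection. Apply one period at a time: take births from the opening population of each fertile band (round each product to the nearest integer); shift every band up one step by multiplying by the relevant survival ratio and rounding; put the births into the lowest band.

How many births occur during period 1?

2957

Period 1.
Births: 5800 * 0.448 = 2598, 6900 * 0.052 = 359 — total 2957
15–29: 9400 * 0.964 = 9062
30–44: 5800 * 0.957 = 5551
45–59: 6900 * 0.942 = 6500
60–74: 7200 * 0.94 = 6768
75+: 17800 * 0.915 + 6600 * 0.312 = 16287 + 2059 = 18346
End of period: [2957, 9062, 5551, 6500, 6768, 18346]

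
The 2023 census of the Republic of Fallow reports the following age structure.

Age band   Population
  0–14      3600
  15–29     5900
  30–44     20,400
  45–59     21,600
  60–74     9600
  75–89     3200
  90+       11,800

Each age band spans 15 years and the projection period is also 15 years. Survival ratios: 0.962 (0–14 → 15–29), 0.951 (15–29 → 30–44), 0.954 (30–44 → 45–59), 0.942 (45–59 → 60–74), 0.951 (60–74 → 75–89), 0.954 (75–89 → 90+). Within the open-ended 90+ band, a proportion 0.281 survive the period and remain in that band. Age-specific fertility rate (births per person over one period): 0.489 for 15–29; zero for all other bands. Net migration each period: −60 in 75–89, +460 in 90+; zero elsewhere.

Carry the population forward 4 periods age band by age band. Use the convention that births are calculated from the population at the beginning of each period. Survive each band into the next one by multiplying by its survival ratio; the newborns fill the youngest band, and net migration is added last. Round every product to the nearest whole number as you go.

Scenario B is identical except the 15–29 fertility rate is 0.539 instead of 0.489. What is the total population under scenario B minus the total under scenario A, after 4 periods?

(Bands numbered youngest = 1 to oldest = 7.)
After projecting period 1:
Births: 5900 × 0.489 = 2885
Band 2: 3600 × 0.962 = 3463
Band 3: 5900 × 0.951 = 5611
Band 4: 20400 × 0.954 = 19462
Band 5: 21600 × 0.942 = 20347
Band 6: 9600 × 0.951 = 9130
Band 7: 3200 × 0.954 + 11800 × 0.281 = 3053 + 3316 = 6369
Net migration: Band 6 − 60 → 9070; Band 7 + 460 → 6829
Giving 2885 / 3463 / 5611 / 19462 / 20347 / 9070 / 6829.
After projecting period 2:
Births: 3463 × 0.489 = 1693
Band 2: 2885 × 0.962 = 2775
Band 3: 3463 × 0.951 = 3293
Band 4: 5611 × 0.954 = 5353
Band 5: 19462 × 0.942 = 18333
Band 6: 20347 × 0.951 = 19350
Band 7: 9070 × 0.954 + 6829 × 0.281 = 8653 + 1919 = 10572
Net migration: Band 6 − 60 → 19290; Band 7 + 460 → 11032
Giving 1693 / 2775 / 3293 / 5353 / 18333 / 19290 / 11032.
After projecting period 3:
Births: 2775 × 0.489 = 1357
Band 2: 1693 × 0.962 = 1629
Band 3: 2775 × 0.951 = 2639
Band 4: 3293 × 0.954 = 3142
Band 5: 5353 × 0.942 = 5043
Band 6: 18333 × 0.951 = 17435
Band 7: 19290 × 0.954 + 11032 × 0.281 = 18403 + 3100 = 21503
Net migration: Band 6 − 60 → 17375; Band 7 + 460 → 21963
Giving 1357 / 1629 / 2639 / 3142 / 5043 / 17375 / 21963.
After projecting period 4:
Births: 1629 × 0.489 = 797
Band 2: 1357 × 0.962 = 1305
Band 3: 1629 × 0.951 = 1549
Band 4: 2639 × 0.954 = 2518
Band 5: 3142 × 0.942 = 2960
Band 6: 5043 × 0.951 = 4796
Band 7: 17375 × 0.954 + 21963 × 0.281 = 16576 + 6172 = 22748
Net migration: Band 6 − 60 → 4736; Band 7 + 460 → 23208
Giving 797 / 1305 / 1549 / 2518 / 2960 / 4736 / 23208.
Scenario A total after 4 periods: 37073
Scenario B projection —
After projecting period 1:
Births: 5900 × 0.539 = 3180
Band 2: 3600 × 0.962 = 3463
Band 3: 5900 × 0.951 = 5611
Band 4: 20400 × 0.954 = 19462
Band 5: 21600 × 0.942 = 20347
Band 6: 9600 × 0.951 = 9130
Band 7: 3200 × 0.954 + 11800 × 0.281 = 3053 + 3316 = 6369
Net migration: Band 6 − 60 → 9070; Band 7 + 460 → 6829
Giving 3180 / 3463 / 5611 / 19462 / 20347 / 9070 / 6829.
After projecting period 2:
Births: 3463 × 0.539 = 1867
Band 2: 3180 × 0.962 = 3059
Band 3: 3463 × 0.951 = 3293
Band 4: 5611 × 0.954 = 5353
Band 5: 19462 × 0.942 = 18333
Band 6: 20347 × 0.951 = 19350
Band 7: 9070 × 0.954 + 6829 × 0.281 = 8653 + 1919 = 10572
Net migration: Band 6 − 60 → 19290; Band 7 + 460 → 11032
Giving 1867 / 3059 / 3293 / 5353 / 18333 / 19290 / 11032.
After projecting period 3:
Births: 3059 × 0.539 = 1649
Band 2: 1867 × 0.962 = 1796
Band 3: 3059 × 0.951 = 2909
Band 4: 3293 × 0.954 = 3142
Band 5: 5353 × 0.942 = 5043
Band 6: 18333 × 0.951 = 17435
Band 7: 19290 × 0.954 + 11032 × 0.281 = 18403 + 3100 = 21503
Net migration: Band 6 − 60 → 17375; Band 7 + 460 → 21963
Giving 1649 / 1796 / 2909 / 3142 / 5043 / 17375 / 21963.
After projecting period 4:
Births: 1796 × 0.539 = 968
Band 2: 1649 × 0.962 = 1586
Band 3: 1796 × 0.951 = 1708
Band 4: 2909 × 0.954 = 2775
Band 5: 3142 × 0.942 = 2960
Band 6: 5043 × 0.951 = 4796
Band 7: 17375 × 0.954 + 21963 × 0.281 = 16576 + 6172 = 22748
Net migration: Band 6 − 60 → 4736; Band 7 + 460 → 23208
Giving 968 / 1586 / 1708 / 2775 / 2960 / 4736 / 23208.
Scenario B total after 4 periods: 37941
Difference B − A = 37941 − 37073 = 868

868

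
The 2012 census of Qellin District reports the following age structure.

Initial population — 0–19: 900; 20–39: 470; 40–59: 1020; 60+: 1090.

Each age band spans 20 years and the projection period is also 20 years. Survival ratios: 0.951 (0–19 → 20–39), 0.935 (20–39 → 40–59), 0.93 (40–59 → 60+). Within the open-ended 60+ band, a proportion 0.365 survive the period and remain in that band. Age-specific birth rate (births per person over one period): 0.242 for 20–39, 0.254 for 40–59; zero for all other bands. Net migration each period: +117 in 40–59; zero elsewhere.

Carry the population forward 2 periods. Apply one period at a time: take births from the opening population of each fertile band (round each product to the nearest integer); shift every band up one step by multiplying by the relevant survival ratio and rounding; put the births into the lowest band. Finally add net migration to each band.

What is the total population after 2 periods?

Period 1.
Births: 470 * 0.242 = 114 ; 1020 * 0.254 = 259 → total 373
20–39: 900 * 0.951 = 856
40–59: 470 * 0.935 = 439
60+: 1020 * 0.93 + 1090 * 0.365 = 949 + 398 = 1347
Net migration: 40–59 + 117 → 556
Population now: 0–19=373, 20–39=856, 40–59=556, 60+=1347
Period 2.
Births: 856 * 0.242 = 207 ; 556 * 0.254 = 141 → total 348
20–39: 373 * 0.951 = 355
40–59: 856 * 0.935 = 800
60+: 556 * 0.93 + 1347 * 0.365 = 517 + 492 = 1009
Net migration: 40–59 + 117 → 917
Population now: 0–19=348, 20–39=355, 40–59=917, 60+=1009
Total after period 2: 348 + 355 + 917 + 1009 = 2629

2629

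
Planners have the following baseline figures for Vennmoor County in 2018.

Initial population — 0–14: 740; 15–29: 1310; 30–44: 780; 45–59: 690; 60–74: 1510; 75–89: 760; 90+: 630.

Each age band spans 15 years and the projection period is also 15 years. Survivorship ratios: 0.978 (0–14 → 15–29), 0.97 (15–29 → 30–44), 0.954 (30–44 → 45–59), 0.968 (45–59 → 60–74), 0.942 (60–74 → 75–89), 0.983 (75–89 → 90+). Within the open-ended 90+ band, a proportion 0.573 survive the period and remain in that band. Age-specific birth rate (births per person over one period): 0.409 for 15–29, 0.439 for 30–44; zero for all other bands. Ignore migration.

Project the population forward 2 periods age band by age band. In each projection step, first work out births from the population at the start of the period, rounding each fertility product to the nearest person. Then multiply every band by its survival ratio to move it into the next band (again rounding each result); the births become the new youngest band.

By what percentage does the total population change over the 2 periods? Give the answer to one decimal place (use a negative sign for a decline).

9.2

Period 1:
Births: 1310 × 0.409 = 536 ; 780 × 0.439 = 342 — total 878
15–29: 740 × 0.978 = 724
30–44: 1310 × 0.97 = 1271
45–59: 780 × 0.954 = 744
60–74: 690 × 0.968 = 668
75–89: 1510 × 0.942 = 1422
90+: 760 × 0.983 + 630 × 0.573 = 747 + 361 = 1108
End of period: [878, 724, 1271, 744, 668, 1422, 1108]
Period 2:
Births: 724 × 0.409 = 296 ; 1271 × 0.439 = 558 — total 854
15–29: 878 × 0.978 = 859
30–44: 724 × 0.97 = 702
45–59: 1271 × 0.954 = 1213
60–74: 744 × 0.968 = 720
75–89: 668 × 0.942 = 629
90+: 1422 × 0.983 + 1108 × 0.573 = 1398 + 635 = 2033
End of period: [854, 859, 702, 1213, 720, 629, 2033]
Total: 6420 → 7010; change = 590; percentage change = 9.2%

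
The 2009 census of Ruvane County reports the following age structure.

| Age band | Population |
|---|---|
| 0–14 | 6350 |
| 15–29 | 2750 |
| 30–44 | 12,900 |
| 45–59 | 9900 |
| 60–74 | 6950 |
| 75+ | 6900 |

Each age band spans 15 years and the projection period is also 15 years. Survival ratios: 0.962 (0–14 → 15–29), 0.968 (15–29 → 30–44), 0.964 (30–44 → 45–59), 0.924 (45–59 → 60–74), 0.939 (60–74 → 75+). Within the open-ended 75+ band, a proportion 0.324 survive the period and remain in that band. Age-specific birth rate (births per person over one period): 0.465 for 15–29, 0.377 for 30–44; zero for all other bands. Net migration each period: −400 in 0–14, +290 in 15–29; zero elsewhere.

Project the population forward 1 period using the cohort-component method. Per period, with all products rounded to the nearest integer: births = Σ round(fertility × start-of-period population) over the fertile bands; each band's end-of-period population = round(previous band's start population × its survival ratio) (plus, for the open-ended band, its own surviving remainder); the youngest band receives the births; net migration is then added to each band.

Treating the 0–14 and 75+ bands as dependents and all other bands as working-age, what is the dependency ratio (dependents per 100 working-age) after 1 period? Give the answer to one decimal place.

Numbering the bands 1..6 from youngest to oldest:
Period 1:
Births: 2750 × 0.465 = 1279  |  12900 × 0.377 = 4863 — total 6142
Band 2: 6350 × 0.962 = 6109
Band 3: 2750 × 0.968 = 2662
Band 4: 12900 × 0.964 = 12436
Band 5: 9900 × 0.924 = 9148
Band 6: 6950 × 0.939 + 6900 × 0.324 = 6526 + 2236 = 8762
Net migration: Band 1 − 400 → 5742; Band 2 + 290 → 6399
Population now: 0–14=5742, 15–29=6399, 30–44=2662, 45–59=12436, 60–74=9148, 75+=8762
Dependents (band 0–14 + band 75+) = 5742 + 8762 = 14504; working-age = 30645; ratio = 14504/30645 × 100 = 47.3

47.3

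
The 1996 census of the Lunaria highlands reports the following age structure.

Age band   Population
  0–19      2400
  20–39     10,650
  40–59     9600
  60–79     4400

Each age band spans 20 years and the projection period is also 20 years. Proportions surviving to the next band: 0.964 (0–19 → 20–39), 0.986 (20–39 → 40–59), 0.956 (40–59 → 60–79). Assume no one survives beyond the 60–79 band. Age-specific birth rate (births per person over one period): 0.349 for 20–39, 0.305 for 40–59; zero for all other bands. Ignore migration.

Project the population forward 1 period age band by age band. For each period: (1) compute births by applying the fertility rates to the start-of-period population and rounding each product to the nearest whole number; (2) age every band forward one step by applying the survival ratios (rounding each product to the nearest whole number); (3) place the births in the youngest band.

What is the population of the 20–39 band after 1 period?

Period 1.
Births: 10650 × 0.349 = 3717 ; 9600 × 0.305 = 2928 → total 6645
20–39: 2400 × 0.964 = 2314
40–59: 10650 × 0.986 = 10501
60–79: 9600 × 0.956 = 9178
Population now: 0–19=6645, 20–39=2314, 40–59=10501, 60–79=9178

2314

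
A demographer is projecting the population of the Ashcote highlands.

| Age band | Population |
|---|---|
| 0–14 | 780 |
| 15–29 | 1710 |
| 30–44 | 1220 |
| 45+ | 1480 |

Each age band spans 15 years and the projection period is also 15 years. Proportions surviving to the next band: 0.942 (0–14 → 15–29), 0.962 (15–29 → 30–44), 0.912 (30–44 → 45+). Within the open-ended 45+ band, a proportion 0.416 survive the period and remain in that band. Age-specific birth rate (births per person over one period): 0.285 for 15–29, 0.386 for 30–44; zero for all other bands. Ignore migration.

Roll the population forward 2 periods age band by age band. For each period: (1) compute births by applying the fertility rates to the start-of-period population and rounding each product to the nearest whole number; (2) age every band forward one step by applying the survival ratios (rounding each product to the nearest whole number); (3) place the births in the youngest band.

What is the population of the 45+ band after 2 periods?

After projecting period 1:
Births: 1710 × 0.285 = 487, 1220 × 0.386 = 471 → total 958
15–29: 780 × 0.942 = 735
30–44: 1710 × 0.962 = 1645
45+: 1220 × 0.912 + 1480 × 0.416 = 1113 + 616 = 1729
Giving 958 / 735 / 1645 / 1729.
After projecting period 2:
Births: 735 × 0.285 = 209, 1645 × 0.386 = 635 → total 844
15–29: 958 × 0.942 = 902
30–44: 735 × 0.962 = 707
45+: 1645 × 0.912 + 1729 × 0.416 = 1500 + 719 = 2219
Giving 844 / 902 / 707 / 2219.

2219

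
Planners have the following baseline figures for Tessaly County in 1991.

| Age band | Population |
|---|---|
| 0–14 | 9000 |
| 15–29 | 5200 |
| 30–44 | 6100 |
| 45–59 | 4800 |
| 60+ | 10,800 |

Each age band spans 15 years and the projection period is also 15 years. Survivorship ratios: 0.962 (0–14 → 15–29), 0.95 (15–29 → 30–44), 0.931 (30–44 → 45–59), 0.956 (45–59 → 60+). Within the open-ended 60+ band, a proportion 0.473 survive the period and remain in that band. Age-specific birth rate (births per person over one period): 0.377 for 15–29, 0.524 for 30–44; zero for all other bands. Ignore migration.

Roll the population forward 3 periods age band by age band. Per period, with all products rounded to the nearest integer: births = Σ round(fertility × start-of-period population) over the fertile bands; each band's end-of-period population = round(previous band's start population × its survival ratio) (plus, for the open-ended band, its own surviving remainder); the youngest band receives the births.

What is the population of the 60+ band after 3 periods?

9135

Numbering the bands 1..5 from youngest to oldest:
Period 1.
Births: 5200 * 0.377 = 1960  |  6100 * 0.524 = 3196 — total 5156
Band 2: 9000 * 0.962 = 8658
Band 3: 5200 * 0.95 = 4940
Band 4: 6100 * 0.931 = 5679
Band 5: 4800 * 0.956 + 10800 * 0.473 = 4589 + 5108 = 9697
Population now: 0–14=5156, 15–29=8658, 30–44=4940, 45–59=5679, 60+=9697
Period 2.
Births: 8658 * 0.377 = 3264  |  4940 * 0.524 = 2589 — total 5853
Band 2: 5156 * 0.962 = 4960
Band 3: 8658 * 0.95 = 8225
Band 4: 4940 * 0.931 = 4599
Band 5: 5679 * 0.956 + 9697 * 0.473 = 5429 + 4587 = 10016
Population now: 0–14=5853, 15–29=4960, 30–44=8225, 45–59=4599, 60+=10016
Period 3.
Births: 4960 * 0.377 = 1870  |  8225 * 0.524 = 4310 — total 6180
Band 2: 5853 * 0.962 = 5631
Band 3: 4960 * 0.95 = 4712
Band 4: 8225 * 0.931 = 7657
Band 5: 4599 * 0.956 + 10016 * 0.473 = 4397 + 4738 = 9135
Population now: 0–14=6180, 15–29=5631, 30–44=4712, 45–59=7657, 60+=9135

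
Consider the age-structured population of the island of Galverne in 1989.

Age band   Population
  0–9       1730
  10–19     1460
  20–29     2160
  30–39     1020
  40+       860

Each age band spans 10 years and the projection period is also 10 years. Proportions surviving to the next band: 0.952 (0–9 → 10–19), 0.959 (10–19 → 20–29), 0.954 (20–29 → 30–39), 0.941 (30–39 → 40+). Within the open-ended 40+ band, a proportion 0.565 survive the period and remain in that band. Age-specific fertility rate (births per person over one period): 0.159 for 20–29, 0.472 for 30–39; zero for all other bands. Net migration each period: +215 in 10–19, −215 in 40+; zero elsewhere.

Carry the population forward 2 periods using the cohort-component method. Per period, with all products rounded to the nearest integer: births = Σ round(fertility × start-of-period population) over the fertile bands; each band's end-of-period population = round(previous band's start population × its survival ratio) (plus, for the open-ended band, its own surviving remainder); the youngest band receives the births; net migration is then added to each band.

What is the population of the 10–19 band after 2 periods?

Let band 1 be 0–9 through band 5 = 40+.
[period 1]
Births: 2160 × 0.159 = 343, 1020 × 0.472 = 481 ⇒ total 824
Band 2: 1730 × 0.952 = 1647
Band 3: 1460 × 0.959 = 1400
Band 4: 2160 × 0.954 = 2061
Band 5: 1020 × 0.941 + 860 × 0.565 = 960 + 486 = 1446
Net migration: Band 2 + 215 → 1862; Band 5 − 215 → 1231
→ [824, 1862, 1400, 2061, 1231]
[period 2]
Births: 1400 × 0.159 = 223, 2061 × 0.472 = 973 ⇒ total 1196
Band 2: 824 × 0.952 = 784
Band 3: 1862 × 0.959 = 1786
Band 4: 1400 × 0.954 = 1336
Band 5: 2061 × 0.941 + 1231 × 0.565 = 1939 + 696 = 2635
Net migration: Band 2 + 215 → 999; Band 5 − 215 → 2420
→ [1196, 999, 1786, 1336, 2420]

999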